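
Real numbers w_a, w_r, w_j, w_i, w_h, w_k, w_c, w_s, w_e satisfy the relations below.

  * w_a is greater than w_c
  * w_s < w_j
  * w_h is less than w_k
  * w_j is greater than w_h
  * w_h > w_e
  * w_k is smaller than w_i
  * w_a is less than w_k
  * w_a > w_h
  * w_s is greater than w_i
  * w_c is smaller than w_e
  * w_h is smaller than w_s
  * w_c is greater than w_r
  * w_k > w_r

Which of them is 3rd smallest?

w_e

Chaining the given pairs: w_r < w_c < w_e < w_h < w_a < w_k < w_i < w_s < w_j.
Counting 3 from the smallest end gives w_e.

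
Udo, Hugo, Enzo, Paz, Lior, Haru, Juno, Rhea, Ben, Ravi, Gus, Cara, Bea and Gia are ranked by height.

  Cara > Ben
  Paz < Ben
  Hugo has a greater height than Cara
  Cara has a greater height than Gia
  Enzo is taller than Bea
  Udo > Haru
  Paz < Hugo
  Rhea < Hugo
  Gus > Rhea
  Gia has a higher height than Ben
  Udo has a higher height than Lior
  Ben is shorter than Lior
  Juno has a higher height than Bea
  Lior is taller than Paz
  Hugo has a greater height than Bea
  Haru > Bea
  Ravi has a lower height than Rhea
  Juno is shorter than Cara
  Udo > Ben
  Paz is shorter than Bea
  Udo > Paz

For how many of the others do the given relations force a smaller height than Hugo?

8

Directly below Hugo: Paz, Bea, Rhea, Cara.
One step further: Juno, Ravi, Ben, Gia (8 so far).
No other element is forced below Hugo by the given relations, so the count is 8.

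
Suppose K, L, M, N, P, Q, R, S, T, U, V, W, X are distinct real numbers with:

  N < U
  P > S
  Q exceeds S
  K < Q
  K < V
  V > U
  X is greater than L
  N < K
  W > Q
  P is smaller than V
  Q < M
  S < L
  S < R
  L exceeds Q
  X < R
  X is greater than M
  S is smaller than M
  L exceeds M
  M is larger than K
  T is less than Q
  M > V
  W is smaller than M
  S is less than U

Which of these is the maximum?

Chaining downward from R: directly below it, S, X; then M, L; then K, Q, W, V; then N, P, U, T.
That covers every other element, and nothing is given above R, so R is the maximum.

R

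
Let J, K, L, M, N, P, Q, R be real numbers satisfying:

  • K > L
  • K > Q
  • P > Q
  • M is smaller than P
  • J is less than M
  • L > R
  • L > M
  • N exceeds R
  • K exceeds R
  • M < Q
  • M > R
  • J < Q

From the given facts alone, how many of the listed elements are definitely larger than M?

The elements the relations force above M are Q, L, K, P — no chain reaches any other.
That is 4.

4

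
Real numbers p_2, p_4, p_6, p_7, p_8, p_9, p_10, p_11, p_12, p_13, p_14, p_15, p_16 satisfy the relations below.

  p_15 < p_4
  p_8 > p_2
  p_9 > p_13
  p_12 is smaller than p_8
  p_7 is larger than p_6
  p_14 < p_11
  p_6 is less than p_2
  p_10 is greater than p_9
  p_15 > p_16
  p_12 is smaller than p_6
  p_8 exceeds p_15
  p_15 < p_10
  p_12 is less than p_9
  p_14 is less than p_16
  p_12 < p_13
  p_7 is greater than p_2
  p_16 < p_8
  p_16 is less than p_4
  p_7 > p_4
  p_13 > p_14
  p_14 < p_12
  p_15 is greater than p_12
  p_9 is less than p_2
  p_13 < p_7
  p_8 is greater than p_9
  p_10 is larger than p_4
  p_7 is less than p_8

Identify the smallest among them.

p_14

Chaining upward from p_14: directly above it, p_16, p_12, p_13, p_11; then p_6, p_15, p_9, p_4, p_7, p_8; then p_10, p_2.
That covers every other element, and nothing is given below p_14, so p_14 is the smallest.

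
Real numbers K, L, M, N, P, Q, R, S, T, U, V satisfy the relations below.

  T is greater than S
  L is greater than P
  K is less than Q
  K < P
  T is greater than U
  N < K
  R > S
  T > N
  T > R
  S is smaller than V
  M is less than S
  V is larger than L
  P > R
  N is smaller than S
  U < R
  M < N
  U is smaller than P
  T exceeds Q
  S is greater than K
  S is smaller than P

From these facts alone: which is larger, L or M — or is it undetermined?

M < N and N < K give M < K.
With K < S: M < N < K < S.
Then S < R extends the chain to R.
Then R < P extends the chain to P.
Then P < L extends the chain to L.
So L is larger.

L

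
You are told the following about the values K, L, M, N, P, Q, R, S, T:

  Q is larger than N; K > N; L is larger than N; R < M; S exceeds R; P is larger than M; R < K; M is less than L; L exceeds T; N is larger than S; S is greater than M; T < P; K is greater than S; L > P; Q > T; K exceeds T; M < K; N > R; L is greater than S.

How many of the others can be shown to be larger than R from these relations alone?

7

Directly above R: M, S, N, K.
One step further: P, Q, L (7 so far).
No other element is forced above R by the given relations, so the count is 7.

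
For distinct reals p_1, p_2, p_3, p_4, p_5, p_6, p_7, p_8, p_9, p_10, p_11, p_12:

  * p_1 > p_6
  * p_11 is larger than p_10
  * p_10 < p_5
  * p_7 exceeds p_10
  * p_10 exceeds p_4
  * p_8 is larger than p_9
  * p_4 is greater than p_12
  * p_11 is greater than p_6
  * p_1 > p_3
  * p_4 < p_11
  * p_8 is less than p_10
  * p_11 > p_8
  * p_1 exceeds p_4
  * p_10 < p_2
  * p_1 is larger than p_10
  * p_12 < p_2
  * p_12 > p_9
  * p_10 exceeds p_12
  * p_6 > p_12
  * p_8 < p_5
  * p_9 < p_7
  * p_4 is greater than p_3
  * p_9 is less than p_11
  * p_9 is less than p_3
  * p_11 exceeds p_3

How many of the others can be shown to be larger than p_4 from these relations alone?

6

From p_4 the given relations immediately reach p_10, p_1, p_11.
From those, p_2, p_5, p_7 — 6 in total.
Nothing else is reachable above p_4; 6 in all.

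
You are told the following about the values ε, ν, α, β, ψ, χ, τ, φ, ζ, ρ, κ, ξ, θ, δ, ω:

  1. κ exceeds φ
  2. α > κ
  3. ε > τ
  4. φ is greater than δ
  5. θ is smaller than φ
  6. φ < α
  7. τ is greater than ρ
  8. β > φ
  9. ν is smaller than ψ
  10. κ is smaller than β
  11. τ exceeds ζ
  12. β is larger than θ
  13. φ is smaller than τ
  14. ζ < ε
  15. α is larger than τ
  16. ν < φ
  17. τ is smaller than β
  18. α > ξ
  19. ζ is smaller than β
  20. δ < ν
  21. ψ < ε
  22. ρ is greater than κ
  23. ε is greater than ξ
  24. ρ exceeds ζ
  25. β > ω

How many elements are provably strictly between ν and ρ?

The relations place ν below ρ. An element lies strictly between them when it is forced above ν and also forced below ρ.
Above ν: {φ, κ, ψ, τ, α, ε, β}. Below ρ: {δ, θ, φ, κ, ζ}.
Intersection: {φ, κ} — 2.

2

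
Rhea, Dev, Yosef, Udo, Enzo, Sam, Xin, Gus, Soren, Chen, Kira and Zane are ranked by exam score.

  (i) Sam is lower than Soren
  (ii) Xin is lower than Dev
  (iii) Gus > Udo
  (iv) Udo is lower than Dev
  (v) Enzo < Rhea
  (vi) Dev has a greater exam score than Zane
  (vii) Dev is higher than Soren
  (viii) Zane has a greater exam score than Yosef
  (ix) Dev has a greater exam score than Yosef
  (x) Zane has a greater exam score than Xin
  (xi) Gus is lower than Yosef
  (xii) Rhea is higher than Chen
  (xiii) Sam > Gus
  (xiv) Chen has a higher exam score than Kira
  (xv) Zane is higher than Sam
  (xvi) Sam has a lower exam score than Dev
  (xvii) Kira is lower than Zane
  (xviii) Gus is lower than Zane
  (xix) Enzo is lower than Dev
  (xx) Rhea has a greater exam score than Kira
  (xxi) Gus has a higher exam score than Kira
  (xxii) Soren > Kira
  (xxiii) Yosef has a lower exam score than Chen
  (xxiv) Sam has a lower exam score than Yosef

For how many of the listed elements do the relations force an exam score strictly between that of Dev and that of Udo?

5

The relations place Udo below Dev. An element lies strictly between them when it is forced above Udo and also forced below Dev.
Above Udo: {Gus, Sam, Soren, Yosef, Chen, Zane, Rhea}. Below Dev: {Kira, Gus, Xin, Sam, Soren, Yosef, Enzo, Zane}.
Intersection: {Gus, Sam, Soren, Yosef, Zane} — 5.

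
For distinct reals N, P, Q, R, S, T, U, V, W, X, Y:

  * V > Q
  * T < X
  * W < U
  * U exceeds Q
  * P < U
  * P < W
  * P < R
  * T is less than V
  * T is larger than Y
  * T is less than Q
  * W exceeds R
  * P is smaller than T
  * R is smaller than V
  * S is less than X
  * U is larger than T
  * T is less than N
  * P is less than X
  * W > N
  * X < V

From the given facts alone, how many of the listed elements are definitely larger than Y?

From Y the given relations immediately reach T.
From those, N, X, Q, V, U — 6 in total.
From those, W — 7 in total.
No other element is forced above Y by the given relations, so the count is 7.

7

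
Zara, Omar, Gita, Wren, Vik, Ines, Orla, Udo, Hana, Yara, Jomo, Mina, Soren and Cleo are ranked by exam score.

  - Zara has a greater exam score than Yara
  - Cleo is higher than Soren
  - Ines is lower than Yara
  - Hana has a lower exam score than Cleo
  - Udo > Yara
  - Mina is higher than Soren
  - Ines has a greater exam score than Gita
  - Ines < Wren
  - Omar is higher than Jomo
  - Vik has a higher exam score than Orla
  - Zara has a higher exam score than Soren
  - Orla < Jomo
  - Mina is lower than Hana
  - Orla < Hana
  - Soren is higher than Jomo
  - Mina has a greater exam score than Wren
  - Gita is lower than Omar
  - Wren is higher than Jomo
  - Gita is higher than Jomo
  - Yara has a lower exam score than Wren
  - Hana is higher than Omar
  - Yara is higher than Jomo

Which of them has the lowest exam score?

Jomo is not least since Orla < Jomo; Gita is not least since Jomo < Gita; Ines is not least since Gita < Ines; Soren is not least since Jomo < Soren; Yara is not least since Jomo < Yara; Zara is not least since Soren < Zara; Wren is not least since Ines < Wren; Mina is not least since Soren < Mina; Omar is not least since Jomo < Omar; Hana is not least since Omar < Hana; Udo is not least since Yara < Udo; Cleo is not least since Soren < Cleo; Vik is not least since Orla < Vik.
Only Orla has nothing below it, so Orla is the lowest exam score.

Orla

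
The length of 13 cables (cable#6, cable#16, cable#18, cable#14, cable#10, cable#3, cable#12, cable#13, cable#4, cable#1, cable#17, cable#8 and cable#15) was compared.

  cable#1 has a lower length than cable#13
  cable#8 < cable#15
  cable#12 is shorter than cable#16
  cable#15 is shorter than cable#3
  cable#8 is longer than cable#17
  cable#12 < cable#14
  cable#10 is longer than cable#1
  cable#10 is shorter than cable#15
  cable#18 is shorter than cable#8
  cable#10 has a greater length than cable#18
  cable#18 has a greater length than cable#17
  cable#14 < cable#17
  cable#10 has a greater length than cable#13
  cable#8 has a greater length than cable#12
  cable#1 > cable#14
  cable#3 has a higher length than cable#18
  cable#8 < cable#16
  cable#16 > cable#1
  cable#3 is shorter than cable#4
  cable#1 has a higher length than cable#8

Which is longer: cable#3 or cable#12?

Following the relations from cable#12: cable#12 < cable#14 < cable#17 < cable#18 < cable#8 < cable#1 < cable#13 < cable#10 < cable#15 < cable#3.
So cable#12 < cable#3; cable#3 is the longer of the two.

cable#3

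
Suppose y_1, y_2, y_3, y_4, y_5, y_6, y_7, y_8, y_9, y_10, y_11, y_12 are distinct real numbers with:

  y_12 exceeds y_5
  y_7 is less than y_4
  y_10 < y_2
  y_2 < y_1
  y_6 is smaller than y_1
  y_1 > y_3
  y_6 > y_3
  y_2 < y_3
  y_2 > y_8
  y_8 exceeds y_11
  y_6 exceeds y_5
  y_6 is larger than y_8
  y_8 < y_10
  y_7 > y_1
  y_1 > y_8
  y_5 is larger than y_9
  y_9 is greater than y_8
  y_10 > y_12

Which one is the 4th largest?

y_6

The consecutive relations fix a unique order: y_11 < y_8 < y_9 < y_5 < y_12 < y_10 < y_2 < y_3 < y_6 < y_1 < y_7 < y_4.
The 4th largest is y_6.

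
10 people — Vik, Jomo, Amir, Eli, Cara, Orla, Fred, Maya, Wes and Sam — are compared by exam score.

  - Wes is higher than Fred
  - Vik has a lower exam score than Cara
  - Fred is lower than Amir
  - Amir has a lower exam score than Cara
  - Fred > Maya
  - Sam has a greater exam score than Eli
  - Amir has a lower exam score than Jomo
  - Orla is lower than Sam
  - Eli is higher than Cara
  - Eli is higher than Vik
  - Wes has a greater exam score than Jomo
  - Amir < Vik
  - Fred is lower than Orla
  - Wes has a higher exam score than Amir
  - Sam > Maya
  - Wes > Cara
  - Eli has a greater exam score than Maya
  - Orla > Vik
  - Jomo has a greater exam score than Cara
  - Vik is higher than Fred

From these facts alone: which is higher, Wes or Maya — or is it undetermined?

The relevant relations are Maya < Fred; Fred < Amir; Amir < Vik; Vik < Cara; Cara < Jomo; Jomo < Wes.
Chaining these gives Maya < Fred < Amir < Vik < Cara < Jomo < Wes.
So Wes is higher.

Wes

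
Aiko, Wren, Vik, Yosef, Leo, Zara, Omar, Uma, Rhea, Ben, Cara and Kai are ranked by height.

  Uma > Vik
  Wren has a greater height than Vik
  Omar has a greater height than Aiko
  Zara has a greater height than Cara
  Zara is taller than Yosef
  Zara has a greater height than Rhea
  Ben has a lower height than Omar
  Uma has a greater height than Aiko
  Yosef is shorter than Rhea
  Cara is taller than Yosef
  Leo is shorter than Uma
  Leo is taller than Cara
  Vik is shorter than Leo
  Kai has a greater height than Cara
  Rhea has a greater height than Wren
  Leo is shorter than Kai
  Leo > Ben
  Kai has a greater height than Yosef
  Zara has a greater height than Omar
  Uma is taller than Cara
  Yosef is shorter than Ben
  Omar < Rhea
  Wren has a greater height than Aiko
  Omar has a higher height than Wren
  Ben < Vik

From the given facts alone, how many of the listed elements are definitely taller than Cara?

4

The elements the relations force above Cara are Leo, Uma, Zara, Kai — no chain reaches any other.
That is 4.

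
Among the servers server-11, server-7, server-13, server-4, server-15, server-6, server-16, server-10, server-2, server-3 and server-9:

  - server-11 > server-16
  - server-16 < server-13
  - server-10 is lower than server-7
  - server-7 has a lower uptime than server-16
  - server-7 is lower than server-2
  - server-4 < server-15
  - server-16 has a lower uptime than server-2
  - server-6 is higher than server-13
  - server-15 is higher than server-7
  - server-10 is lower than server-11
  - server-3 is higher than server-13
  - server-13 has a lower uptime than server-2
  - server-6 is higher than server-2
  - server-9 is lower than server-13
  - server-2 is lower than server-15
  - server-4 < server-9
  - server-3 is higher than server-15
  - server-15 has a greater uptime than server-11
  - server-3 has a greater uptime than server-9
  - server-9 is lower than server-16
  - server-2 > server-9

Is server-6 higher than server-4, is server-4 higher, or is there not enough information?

server-4 < server-9 and server-9 < server-16 give server-4 < server-16.
Then server-16 < server-13 extends the chain to server-13.
With server-13 < server-2: server-4 < server-9 < server-16 < server-13 < server-2.
Then server-2 < server-6 extends the chain to server-6.
So server-6 is higher.

server-6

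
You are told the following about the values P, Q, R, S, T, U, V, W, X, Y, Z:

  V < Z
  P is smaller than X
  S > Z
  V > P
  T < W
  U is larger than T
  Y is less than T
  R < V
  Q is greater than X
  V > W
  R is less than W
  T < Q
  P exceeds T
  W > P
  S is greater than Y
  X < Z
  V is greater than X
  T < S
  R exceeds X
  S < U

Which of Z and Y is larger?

Z

Y < T and T < P give Y < P.
With P < X: Y < T < P < X.
Then X < R extends the chain to R.
With R < W: Y < T < P < X < R < W.
With W < V: Y < T < P < X < R < W < V.
Then V < Z extends the chain to Z.
So Y < Z; Z is the larger of the two.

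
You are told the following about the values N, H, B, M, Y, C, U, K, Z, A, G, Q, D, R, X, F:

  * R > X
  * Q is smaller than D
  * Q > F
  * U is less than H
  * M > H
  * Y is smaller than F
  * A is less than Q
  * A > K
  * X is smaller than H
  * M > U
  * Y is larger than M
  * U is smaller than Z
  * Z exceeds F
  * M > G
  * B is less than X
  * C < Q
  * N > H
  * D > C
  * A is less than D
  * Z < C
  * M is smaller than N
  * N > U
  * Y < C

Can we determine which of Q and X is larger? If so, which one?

Q

The relevant relations are X < H; H < M; M < Y; Y < F; F < Z; Z < C; C < Q.
Together: X < H < M < Y < F < Z < C < Q.
So Q is larger.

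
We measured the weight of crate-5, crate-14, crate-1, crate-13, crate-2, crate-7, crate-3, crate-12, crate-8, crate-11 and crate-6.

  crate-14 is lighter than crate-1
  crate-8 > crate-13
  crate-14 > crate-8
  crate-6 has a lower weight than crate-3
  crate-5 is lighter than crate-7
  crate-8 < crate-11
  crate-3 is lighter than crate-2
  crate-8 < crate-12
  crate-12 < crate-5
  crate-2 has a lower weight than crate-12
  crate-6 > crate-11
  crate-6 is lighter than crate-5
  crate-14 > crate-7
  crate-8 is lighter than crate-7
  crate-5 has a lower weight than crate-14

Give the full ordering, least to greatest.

crate-13 < crate-8 < crate-11 < crate-6 < crate-3 < crate-2 < crate-12 < crate-5 < crate-7 < crate-14 < crate-1

The consecutive links are each given: crate-13 < crate-8; crate-8 < crate-11; crate-11 < crate-6; crate-6 < crate-3; crate-3 < crate-2; crate-2 < crate-12; crate-12 < crate-5; crate-5 < crate-7; crate-7 < crate-14; crate-14 < crate-1.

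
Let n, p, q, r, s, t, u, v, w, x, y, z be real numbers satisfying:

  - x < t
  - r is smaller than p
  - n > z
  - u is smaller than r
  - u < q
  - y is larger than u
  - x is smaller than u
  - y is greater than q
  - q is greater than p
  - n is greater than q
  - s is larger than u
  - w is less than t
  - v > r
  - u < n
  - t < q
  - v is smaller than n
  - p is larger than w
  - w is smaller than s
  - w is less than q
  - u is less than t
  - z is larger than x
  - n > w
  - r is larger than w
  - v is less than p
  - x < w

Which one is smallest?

u is not least since x < u; w is not least since x < w; r is not least since u < r; v is not least since r < v; p is not least since w < p; t is not least since u < t; q is not least since p < q; y is not least since u < y; s is not least since u < s; z is not least since x < z; n is not least since w < n.
Only x has nothing below it, so x is the smallest.

x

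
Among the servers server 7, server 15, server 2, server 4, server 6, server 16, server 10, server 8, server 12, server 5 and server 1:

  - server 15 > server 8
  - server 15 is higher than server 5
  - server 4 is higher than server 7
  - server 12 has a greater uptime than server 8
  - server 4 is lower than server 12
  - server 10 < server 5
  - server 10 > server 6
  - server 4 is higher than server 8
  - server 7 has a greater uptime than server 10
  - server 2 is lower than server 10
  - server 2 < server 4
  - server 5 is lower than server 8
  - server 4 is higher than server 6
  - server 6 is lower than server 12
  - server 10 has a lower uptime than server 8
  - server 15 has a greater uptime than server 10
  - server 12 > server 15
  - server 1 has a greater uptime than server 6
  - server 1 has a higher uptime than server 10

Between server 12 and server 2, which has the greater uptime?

server 12

Link the given pairs in sequence: server 2 < server 10; server 10 < server 5; server 5 < server 8; server 8 < server 4; server 4 < server 12.
Together: server 2 < server 10 < server 5 < server 8 < server 4 < server 12.
So server 2 < server 12; server 12 is the higher of the two.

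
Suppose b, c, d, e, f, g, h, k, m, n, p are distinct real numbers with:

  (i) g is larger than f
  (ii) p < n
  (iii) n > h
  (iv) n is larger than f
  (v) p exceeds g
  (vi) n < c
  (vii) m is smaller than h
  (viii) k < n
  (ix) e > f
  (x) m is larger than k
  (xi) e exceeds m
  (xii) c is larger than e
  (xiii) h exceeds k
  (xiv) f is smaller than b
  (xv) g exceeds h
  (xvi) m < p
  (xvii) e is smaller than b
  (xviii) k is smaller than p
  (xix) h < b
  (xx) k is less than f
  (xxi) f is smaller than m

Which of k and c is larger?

k < f and f < m give k < m.
Then m < p extends the chain to p.
Then p < n extends the chain to n.
With n < c: k < f < m < p < n < c.
So k < c; c is the larger of the two.

c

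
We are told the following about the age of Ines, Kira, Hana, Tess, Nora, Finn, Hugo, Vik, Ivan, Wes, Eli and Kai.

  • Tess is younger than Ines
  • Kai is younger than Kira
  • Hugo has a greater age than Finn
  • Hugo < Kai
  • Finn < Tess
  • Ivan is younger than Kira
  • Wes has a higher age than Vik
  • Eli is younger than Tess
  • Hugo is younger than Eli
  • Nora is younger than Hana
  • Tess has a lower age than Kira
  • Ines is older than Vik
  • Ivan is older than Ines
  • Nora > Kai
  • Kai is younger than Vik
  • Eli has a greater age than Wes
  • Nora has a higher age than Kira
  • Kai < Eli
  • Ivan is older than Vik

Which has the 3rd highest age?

Kira

Piecing the relations together gives one ordering: Finn < Hugo < Kai < Vik < Wes < Eli < Tess < Ines < Ivan < Kira < Nora < Hana.
Counting 3 from the largest end gives Kira.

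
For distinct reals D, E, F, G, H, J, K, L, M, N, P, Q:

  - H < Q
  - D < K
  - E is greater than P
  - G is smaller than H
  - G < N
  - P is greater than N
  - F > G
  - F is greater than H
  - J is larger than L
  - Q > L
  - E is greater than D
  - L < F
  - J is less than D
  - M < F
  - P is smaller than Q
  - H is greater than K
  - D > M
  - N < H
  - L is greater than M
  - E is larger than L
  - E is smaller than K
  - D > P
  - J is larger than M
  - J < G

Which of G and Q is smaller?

G < N and N < P give G < P.
Then P < D extends the chain to D.
Then D < E extends the chain to E.
Then E < K extends the chain to K.
Then K < H extends the chain to H.
Then H < Q extends the chain to Q.
So G < Q; G is the smaller of the two.

G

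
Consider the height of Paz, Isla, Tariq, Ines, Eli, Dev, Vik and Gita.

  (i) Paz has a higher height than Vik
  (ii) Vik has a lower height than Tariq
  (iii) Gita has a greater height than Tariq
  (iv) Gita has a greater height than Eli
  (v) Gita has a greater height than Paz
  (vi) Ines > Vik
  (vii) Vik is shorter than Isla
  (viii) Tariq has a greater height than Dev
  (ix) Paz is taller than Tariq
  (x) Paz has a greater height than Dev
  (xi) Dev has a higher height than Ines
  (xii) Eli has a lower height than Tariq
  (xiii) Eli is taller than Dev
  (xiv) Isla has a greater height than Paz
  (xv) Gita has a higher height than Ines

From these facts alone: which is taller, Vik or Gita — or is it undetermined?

Link the given pairs in sequence: Vik < Ines; Ines < Dev; Dev < Eli; Eli < Tariq; Tariq < Paz; Paz < Gita.
Chaining these gives Vik < Ines < Dev < Eli < Tariq < Paz < Gita.
So Gita is taller.

Gita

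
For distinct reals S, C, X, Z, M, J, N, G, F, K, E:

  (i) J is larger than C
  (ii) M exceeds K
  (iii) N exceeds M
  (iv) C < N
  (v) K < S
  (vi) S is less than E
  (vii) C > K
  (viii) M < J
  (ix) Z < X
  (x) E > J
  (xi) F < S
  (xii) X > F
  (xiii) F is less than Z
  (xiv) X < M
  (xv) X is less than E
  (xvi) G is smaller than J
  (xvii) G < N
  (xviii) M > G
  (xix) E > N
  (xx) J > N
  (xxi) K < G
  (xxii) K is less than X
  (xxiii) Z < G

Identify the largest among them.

E

Chaining downward from E: directly below it, X, N, S, J; then K, F, Z, G, M, C.
That covers every other element, and nothing is given above E, so E is the largest.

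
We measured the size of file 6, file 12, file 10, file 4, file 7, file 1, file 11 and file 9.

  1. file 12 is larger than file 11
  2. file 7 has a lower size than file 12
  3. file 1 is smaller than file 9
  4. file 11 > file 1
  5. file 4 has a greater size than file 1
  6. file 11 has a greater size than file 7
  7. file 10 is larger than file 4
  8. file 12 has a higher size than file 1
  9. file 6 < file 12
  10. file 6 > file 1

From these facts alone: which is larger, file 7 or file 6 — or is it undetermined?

undetermined

Following every chain through file 7: above file 7 we get file 11, file 12.
file 6 is not reached, and no chain runs the other way from file 6 to file 7.
So the given relations leave the order of file 7 and file 6 undetermined.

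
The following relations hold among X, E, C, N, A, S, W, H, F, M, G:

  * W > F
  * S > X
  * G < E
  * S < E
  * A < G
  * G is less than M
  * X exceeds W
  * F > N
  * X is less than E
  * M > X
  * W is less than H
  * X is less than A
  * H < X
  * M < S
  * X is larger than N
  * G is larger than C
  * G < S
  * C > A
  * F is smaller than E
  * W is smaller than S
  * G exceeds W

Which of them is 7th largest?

X

Chaining the given pairs: N < F < W < H < X < A < C < G < M < S < E.
Counting 7 from the largest end gives X.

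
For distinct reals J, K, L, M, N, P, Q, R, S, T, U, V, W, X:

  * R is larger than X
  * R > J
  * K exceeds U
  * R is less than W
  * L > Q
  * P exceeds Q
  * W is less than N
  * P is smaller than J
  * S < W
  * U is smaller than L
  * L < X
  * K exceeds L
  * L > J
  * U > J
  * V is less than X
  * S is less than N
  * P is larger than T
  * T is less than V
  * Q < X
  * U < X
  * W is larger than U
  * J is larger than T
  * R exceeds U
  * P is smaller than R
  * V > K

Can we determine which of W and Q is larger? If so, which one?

The relevant relations are Q < P; P < J; J < U; U < L; L < K; K < V; V < X; X < R; R < W.
Together: Q < P < J < U < L < K < V < X < R < W.
So W is larger.

W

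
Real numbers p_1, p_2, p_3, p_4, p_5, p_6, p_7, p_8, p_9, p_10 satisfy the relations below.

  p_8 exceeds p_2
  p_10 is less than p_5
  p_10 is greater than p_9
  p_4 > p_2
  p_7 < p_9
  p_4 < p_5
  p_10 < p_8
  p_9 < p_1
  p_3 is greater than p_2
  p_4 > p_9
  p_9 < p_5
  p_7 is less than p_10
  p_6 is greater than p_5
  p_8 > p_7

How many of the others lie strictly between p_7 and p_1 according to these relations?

1

Chaining upward from p_7 reaches: p_9, p_10, p_4, p_8, p_5, p_6.
Chaining downward from p_1 reaches: p_9.
Strictly between p_7 and p_1 are those in both lists: p_9 — 1 element.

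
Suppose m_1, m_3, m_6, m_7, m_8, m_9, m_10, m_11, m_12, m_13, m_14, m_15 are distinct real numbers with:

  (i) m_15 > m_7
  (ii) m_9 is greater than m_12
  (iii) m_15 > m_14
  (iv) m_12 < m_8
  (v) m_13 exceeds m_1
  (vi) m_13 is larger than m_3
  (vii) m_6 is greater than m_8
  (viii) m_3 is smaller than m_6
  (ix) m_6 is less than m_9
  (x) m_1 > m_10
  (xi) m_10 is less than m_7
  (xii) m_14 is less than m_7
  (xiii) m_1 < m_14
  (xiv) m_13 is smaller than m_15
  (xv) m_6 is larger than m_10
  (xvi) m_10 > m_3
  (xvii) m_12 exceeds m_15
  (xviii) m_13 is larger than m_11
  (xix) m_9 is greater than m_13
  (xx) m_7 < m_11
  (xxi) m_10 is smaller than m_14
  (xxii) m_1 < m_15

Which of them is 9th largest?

The consecutive relations fix a unique order: m_3 < m_10 < m_1 < m_14 < m_7 < m_11 < m_13 < m_15 < m_12 < m_8 < m_6 < m_9.
The 9th largest is m_14.

m_14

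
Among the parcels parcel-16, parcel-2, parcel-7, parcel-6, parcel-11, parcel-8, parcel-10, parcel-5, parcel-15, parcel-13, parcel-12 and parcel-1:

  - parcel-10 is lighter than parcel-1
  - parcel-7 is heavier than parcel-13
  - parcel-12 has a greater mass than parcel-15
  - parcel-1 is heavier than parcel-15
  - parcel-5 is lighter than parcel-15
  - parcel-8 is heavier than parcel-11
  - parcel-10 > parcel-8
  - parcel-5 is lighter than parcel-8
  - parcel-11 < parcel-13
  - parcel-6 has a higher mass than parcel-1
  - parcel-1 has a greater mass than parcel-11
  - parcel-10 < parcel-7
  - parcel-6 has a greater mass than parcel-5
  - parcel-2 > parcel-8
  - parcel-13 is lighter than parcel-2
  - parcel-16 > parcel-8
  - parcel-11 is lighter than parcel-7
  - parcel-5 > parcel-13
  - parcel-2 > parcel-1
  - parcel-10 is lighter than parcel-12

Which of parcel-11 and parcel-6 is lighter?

Link the given pairs in sequence: parcel-11 < parcel-13; parcel-13 < parcel-5; parcel-5 < parcel-8; parcel-8 < parcel-10; parcel-10 < parcel-1; parcel-1 < parcel-6.
Together: parcel-11 < parcel-13 < parcel-5 < parcel-8 < parcel-10 < parcel-1 < parcel-6.
So parcel-11 < parcel-6; parcel-11 is the lighter of the two.

parcel-11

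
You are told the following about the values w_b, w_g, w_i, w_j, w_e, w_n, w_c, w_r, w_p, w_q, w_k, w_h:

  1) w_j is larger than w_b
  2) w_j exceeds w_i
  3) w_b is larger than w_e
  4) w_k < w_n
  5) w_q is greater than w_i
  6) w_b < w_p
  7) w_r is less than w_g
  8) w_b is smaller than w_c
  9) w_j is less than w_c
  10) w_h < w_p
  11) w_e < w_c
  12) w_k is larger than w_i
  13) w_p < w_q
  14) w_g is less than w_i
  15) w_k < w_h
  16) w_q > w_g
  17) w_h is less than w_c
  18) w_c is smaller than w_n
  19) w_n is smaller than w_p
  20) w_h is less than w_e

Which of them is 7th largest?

w_e

The consecutive relations fix a unique order: w_r < w_g < w_i < w_k < w_h < w_e < w_b < w_j < w_c < w_n < w_p < w_q.
The 7th largest is w_e.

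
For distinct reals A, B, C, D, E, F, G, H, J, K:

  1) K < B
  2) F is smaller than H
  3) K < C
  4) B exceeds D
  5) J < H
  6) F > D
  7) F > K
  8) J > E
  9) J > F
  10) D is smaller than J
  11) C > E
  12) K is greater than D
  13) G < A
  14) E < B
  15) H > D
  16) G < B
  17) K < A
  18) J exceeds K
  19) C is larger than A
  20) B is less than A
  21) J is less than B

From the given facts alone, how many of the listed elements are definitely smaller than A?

7

Directly below A: K, G, B.
One step further: E, D, J (6 so far).
One step further: F (7 so far).
No other element is forced below A by the given relations, so the count is 7.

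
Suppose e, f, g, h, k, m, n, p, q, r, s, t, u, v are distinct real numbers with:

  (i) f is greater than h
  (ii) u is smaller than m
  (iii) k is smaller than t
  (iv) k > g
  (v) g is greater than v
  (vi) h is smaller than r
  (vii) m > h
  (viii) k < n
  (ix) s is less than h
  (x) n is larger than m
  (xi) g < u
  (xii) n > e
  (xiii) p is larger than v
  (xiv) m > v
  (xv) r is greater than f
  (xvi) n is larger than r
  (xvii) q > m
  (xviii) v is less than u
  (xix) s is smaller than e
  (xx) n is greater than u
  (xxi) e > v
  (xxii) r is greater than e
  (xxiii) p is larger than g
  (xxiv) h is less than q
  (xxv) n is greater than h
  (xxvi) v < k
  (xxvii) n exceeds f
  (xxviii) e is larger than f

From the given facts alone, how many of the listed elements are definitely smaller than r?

The elements the relations force below r are v, s, h, f, e — no chain reaches any other.
That is 5.

5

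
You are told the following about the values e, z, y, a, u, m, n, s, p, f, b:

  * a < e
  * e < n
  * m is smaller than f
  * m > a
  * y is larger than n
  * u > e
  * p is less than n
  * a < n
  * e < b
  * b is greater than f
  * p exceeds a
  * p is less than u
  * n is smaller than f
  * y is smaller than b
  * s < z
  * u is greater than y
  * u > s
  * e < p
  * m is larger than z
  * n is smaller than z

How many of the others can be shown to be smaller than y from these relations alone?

Directly below y: n.
One step further: a, e, p (4 so far).
No other element is forced below y by the given relations, so the count is 4.

4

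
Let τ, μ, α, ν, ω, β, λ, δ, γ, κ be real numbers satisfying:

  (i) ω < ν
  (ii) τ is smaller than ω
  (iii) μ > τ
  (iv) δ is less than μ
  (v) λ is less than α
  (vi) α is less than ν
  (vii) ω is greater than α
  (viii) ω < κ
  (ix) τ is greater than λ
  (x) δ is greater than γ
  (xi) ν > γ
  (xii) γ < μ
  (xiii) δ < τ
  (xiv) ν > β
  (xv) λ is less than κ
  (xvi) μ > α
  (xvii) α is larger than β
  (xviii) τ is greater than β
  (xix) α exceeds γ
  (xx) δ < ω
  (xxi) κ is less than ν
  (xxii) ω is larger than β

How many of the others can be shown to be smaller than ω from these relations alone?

From ω the given relations immediately reach δ, β, α, τ.
From those, λ, γ — 6 in total.
Nothing else is reachable below ω; 6 in all.

6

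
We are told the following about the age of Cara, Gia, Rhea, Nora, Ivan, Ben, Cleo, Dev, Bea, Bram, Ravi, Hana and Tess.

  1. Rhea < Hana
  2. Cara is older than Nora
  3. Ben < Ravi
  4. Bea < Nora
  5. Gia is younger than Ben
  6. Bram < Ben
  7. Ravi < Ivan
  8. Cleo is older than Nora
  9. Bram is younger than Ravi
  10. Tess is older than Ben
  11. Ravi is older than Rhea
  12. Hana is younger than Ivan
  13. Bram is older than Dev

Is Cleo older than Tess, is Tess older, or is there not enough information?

undetermined

Following every chain through Cleo: below Cleo we get Bea, Nora.
Tess is not reached, and no chain runs the other way from Tess to Cleo.
So the given relations leave the order of Cleo and Tess undetermined.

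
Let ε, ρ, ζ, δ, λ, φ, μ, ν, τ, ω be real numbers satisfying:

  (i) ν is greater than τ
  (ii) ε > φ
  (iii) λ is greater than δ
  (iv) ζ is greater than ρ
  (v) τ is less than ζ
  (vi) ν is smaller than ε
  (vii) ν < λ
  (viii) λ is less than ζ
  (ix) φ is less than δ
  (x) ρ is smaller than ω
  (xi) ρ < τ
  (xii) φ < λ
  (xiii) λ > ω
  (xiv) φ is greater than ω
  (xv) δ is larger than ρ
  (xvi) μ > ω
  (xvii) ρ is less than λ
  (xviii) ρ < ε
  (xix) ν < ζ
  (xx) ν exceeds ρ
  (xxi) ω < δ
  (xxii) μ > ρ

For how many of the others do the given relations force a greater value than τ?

4

The elements the relations force above τ are ν, λ, ε, ζ — no chain reaches any other.
That is 4.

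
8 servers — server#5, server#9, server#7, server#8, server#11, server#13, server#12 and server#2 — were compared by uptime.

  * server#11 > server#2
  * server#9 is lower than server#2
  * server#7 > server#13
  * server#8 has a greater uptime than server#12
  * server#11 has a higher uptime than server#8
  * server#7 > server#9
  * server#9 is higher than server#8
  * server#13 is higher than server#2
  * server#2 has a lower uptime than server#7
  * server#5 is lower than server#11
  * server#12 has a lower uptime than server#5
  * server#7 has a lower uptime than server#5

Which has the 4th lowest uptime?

Chaining the given pairs: server#12 < server#8 < server#9 < server#2 < server#13 < server#7 < server#5 < server#11.
Counting 4 from the smallest end gives server#2.

server#2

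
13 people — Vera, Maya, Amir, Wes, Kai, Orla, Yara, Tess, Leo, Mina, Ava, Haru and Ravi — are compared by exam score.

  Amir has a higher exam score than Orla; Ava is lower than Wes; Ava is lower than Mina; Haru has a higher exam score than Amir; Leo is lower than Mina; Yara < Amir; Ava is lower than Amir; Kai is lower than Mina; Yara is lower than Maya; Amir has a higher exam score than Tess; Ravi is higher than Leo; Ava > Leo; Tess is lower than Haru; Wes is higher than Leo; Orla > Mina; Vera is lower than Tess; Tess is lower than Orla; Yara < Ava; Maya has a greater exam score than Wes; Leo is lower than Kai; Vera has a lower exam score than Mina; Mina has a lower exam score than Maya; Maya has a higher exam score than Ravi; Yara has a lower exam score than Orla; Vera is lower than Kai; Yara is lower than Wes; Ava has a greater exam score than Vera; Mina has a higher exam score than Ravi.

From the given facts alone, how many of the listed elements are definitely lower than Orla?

The elements the relations force below Orla are Leo, Ravi, Vera, Yara, Tess, Ava, Kai, Mina — no chain reaches any other.
That is 8.

8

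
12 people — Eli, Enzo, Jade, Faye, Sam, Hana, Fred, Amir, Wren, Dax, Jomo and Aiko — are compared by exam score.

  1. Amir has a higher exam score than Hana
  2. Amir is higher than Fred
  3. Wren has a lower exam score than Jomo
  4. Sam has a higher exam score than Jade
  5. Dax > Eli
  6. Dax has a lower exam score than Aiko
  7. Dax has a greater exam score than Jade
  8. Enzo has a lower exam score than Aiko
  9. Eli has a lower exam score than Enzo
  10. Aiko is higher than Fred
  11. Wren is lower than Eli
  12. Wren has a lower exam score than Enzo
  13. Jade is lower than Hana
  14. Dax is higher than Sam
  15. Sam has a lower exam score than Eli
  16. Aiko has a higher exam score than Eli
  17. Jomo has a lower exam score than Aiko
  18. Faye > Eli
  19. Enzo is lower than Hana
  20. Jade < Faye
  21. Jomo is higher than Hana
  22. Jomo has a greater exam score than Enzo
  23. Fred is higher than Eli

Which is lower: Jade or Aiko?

The relevant relations are Jade < Sam; Sam < Eli; Eli < Enzo; Enzo < Hana; Hana < Jomo; Jomo < Aiko.
Chaining these gives Jade < Sam < Eli < Enzo < Hana < Jomo < Aiko.
So Jade < Aiko; Jade is the lower of the two.

Jade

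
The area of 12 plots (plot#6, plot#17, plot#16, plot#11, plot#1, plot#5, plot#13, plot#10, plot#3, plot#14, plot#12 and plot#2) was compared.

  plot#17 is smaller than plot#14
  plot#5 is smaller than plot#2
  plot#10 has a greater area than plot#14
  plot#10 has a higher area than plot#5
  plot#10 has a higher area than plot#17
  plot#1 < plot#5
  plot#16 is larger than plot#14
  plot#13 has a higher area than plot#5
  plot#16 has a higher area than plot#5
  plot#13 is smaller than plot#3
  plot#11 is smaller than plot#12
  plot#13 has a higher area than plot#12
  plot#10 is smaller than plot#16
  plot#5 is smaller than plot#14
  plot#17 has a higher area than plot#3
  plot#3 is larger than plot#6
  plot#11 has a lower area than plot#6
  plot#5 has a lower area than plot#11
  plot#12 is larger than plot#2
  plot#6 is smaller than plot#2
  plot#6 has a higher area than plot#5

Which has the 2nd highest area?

Piecing the relations together gives one ordering: plot#1 < plot#5 < plot#11 < plot#6 < plot#2 < plot#12 < plot#13 < plot#3 < plot#17 < plot#14 < plot#10 < plot#16.
The 2nd largest is plot#10.

plot#10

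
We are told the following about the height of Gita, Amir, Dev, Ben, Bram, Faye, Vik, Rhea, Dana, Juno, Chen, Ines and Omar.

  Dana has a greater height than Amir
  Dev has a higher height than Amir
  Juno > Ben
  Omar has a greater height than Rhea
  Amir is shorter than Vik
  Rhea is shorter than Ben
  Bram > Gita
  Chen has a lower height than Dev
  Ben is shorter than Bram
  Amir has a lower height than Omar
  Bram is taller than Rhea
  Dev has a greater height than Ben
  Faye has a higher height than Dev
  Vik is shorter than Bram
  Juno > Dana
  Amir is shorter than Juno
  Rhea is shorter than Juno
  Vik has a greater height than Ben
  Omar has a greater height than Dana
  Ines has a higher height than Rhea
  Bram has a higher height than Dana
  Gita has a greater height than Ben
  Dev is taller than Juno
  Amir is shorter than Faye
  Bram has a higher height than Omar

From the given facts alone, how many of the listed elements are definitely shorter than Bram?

7

The elements the relations force below Bram are Amir, Dana, Rhea, Ben, Gita, Omar, Vik — no chain reaches any other.
That is 7.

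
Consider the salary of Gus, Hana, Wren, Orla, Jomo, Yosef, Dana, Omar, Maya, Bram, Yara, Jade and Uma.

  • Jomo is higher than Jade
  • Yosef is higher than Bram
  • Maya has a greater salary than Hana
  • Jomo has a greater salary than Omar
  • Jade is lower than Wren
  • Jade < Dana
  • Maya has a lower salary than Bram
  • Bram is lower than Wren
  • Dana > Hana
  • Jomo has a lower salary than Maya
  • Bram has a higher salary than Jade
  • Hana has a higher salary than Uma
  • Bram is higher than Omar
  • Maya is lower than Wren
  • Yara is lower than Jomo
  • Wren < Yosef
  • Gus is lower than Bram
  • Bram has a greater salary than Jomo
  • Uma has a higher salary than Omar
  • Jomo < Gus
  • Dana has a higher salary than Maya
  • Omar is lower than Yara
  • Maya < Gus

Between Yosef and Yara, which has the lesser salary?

Yara < Jomo and Jomo < Maya give Yara < Maya.
With Maya < Gus: Yara < Jomo < Maya < Gus.
Then Gus < Bram extends the chain to Bram.
Then Bram < Wren extends the chain to Wren.
Then Wren < Yosef extends the chain to Yosef.
So Yara < Yosef; Yara is the lower of the two.

Yara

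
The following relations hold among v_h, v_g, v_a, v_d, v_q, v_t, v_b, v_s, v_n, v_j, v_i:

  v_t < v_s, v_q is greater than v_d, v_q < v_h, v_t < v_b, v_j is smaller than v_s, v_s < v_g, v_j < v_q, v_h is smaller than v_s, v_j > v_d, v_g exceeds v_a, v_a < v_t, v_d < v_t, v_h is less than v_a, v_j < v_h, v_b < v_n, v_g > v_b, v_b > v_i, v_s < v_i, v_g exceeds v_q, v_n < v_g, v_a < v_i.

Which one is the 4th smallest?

v_h

The consecutive relations fix a unique order: v_d < v_j < v_q < v_h < v_a < v_t < v_s < v_i < v_b < v_n < v_g.
Counting 4 from the smallest end gives v_h.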